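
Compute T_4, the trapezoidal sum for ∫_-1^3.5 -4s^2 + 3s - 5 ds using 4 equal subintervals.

-67.921875

Δs = (3.5 − (-1))/4 = 1.125.
f(-1) = -12, f(0.125) = -4.6875, f(1.25) = -7.5, f(2.375) = -20.4375, f(3.5) = -43.5.
T_4 = (Δs/2)·[f(s_0) + 2f(s_1) + 2f(s_2) + 2f(s_3) + f(s_4)].
Sum = -67.921875.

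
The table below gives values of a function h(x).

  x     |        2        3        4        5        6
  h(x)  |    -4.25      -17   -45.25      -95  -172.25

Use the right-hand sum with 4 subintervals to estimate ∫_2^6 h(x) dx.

Δx = 1.
Sum = 1·[(-17) + (-45.25) + (-95) + (-172.25)] = -329.5.

-329.5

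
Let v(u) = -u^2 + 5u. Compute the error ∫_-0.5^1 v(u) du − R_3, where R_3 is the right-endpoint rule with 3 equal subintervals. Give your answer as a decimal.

-1.625

Exact integral: ∫_-0.5^1 v(u) du = 1.5.
R_3 = 3.125.
Error = 1.5 − 3.125 = -1.625.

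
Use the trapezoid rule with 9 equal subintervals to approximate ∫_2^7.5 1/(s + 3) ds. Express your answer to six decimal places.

0.742898

Δs = (7.5 − 2)/9 = 11/18.
f(2) = 0.2, f(47/18) = 18/101, f(29/9) = 9/56, f(23/6) = 6/41, f(40/9) = 9/67, f(91/18) = 18/145, f(17/3) = 3/26, f(113/18) = 18/167, f(62/9) = 9/89, f(7.5) = 2/21.
T_9 = (Δs/2)·[f(s_0) + 2f(s_1) + ... + 2f(s_{8}) + f(s_9)].
Sum ≈ 0.742898.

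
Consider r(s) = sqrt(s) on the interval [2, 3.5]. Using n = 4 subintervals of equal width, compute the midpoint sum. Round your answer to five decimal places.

Δs = (3.5 − 2)/4 = 0.375.
Midpoints: 2.1875, 2.5625, 2.9375, 3.3125.
r(2.1875) ≈ 1.47902, r(2.5625) ≈ 1.60078, r(2.9375) ≈ 1.71391, r(3.3125) ≈ 1.82003.
Sum = Δs · [r(2.1875) + r(2.5625) + r(2.9375) + r(3.3125)].
Sum ≈ 2.48015.

2.48015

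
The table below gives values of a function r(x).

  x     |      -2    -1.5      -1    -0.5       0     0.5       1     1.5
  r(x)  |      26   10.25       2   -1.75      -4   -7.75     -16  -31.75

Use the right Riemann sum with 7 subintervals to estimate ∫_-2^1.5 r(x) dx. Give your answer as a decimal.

Δx = 0.5.
Sum = 0.5·[10.25 + 2 + (-1.75) + (-4) + (-7.75) + (-16) + (-31.75)] = -24.5.

-24.5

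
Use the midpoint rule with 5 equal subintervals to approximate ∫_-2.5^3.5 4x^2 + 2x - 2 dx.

69.12

Δx = (3.5 − (-2.5))/5 = 1.2.
Midpoints: -1.9, -0.7, 0.5, 1.7, 2.9.
f(-1.9) = 8.64, f(-0.7) = -1.44, f(0.5) = 0, f(1.7) = 12.96, f(2.9) = 37.44.
Sum = Δx · [f(-1.9) + f(-0.7) + f(0.5) + f(1.7) + f(2.9)].
Sum = 69.12.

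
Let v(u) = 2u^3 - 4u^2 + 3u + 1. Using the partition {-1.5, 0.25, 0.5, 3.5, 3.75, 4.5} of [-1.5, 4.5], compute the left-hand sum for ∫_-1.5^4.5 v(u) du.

Subinterval widths: 1.75, 0.25, 3, 0.25, 0.75.
Left endpoints: -1.5, 0.25, 0.5, 3.5, 3.75.
v(-1.5) = -19.25, v(0.25) = 1.53125, v(0.5) = 1.75, v(3.5) = 48.25, v(3.75) = 61.46875.
Sum = Σ Δu_i · v(u_i).
Sum = 30.109375.

30.109375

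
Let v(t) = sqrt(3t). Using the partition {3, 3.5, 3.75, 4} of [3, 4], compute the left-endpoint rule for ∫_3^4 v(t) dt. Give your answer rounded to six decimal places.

3.148618

Subinterval widths: 0.5, 0.25, 0.25.
Left endpoints: 3, 3.5, 3.75.
v(3) ≈ 3.000000, v(3.5) ≈ 3.240370, v(3.75) ≈ 3.354102.
Sum = Σ Δt_i · v(t_i).
Sum ≈ 3.148618.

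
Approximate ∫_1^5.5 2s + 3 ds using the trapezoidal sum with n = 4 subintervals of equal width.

42.75

Δs = (5.5 − 1)/4 = 1.125.
f(1) = 5, f(2.125) = 7.25, f(3.25) = 9.5, f(4.375) = 11.75, f(5.5) = 14.
T_4 = (Δs/2)·[f(s_0) + 2f(s_1) + 2f(s_2) + 2f(s_3) + f(s_4)].
Sum = 42.75.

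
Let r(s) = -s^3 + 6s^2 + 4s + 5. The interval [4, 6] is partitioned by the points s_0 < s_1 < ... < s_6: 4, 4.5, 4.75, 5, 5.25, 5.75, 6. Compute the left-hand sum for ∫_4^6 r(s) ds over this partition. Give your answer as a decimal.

Subinterval widths: 0.5, 0.25, 0.25, 0.25, 0.5, 0.25.
Left endpoints: 4, 4.5, 4.75, 5, 5.25, 5.75.
r(4) = 53, r(4.5) = 53.375, r(4.75) = 52.203125, r(5) = 50, r(5.25) = 46.671875, r(5.75) = 36.265625.
Sum = Σ Δs_i · r(s_i).
Sum = 97.796875.

97.796875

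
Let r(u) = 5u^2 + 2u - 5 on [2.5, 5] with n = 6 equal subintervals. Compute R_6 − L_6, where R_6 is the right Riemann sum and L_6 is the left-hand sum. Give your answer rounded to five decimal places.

R_6 ≈ 209.4762731.
L_6 ≈ 168.3304398.
R_6 − L_6 ≈ 41.14583.

41.14583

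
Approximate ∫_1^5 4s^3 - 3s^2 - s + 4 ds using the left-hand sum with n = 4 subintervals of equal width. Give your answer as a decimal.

316

Δs = (5 − 1)/4 = 1.
Left endpoints: 1, 2, 3, 4.
f(1) = 4, f(2) = 22, f(3) = 82, f(4) = 208.
Sum = Δs · [f(1) + f(2) + f(3) + f(4)].
Sum = 316.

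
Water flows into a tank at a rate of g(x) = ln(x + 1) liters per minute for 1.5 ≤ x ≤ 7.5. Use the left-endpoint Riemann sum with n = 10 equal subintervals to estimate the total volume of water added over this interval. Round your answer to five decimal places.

9.52425

Δx = (7.5 − 1.5)/10 = 0.6.
Left endpoints: 1.5, 2.1, 2.7, 3.3, 3.9, 4.5, 5.1, 5.7, 6.3, 6.9.
g(1.5) ≈ 0.91629, g(2.1) ≈ 1.13140, g(2.7) ≈ 1.30833, g(3.3) ≈ 1.45862, g(3.9) ≈ 1.58924, g(4.5) ≈ 1.70475, g(5.1) ≈ 1.80829, g(5.7) ≈ 1.90211, g(6.3) ≈ 1.98787, g(6.9) ≈ 2.06686.
Sum = Δx · [g(1.5) + g(2.1) + g(2.7) + ...].
Sum ≈ 9.52425.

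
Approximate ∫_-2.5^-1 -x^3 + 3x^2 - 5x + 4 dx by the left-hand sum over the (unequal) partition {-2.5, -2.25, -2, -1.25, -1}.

52.8984375

Subinterval widths: 0.25, 0.25, 0.75, 0.25.
Left endpoints: -2.5, -2.25, -2, -1.25.
f(-2.5) = 50.875, f(-2.25) = 41.828125, f(-2) = 34, f(-1.25) = 16.890625.
Sum = Σ Δx_i · f(x_i).
Sum = 52.8984375.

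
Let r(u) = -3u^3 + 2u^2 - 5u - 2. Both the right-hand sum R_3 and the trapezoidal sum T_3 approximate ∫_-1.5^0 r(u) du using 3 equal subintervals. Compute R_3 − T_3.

-5.53125

R_3 = 3.6875.
T_3 = 9.21875.
R_3 − T_3 = -5.53125.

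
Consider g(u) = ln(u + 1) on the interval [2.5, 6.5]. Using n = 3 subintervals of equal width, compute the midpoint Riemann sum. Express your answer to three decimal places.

Δu = (6.5 − 2.5)/3 = 4/3.
Midpoints: 19/6, 4.5, 35/6.
g(19/6) ≈ 1.427, g(4.5) ≈ 1.705, g(35/6) ≈ 1.922.
Sum = Δu · [g(19/6) + g(4.5) + g(35/6)].
Sum ≈ 6.738.

6.738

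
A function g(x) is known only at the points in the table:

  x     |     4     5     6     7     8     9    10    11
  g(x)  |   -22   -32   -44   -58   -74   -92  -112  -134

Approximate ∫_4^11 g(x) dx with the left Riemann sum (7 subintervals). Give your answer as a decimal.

-434

Δx = 1.
Sum = 1·[(-22) + (-32) + (-44) + (-58) + (-74) + (-92) + (-112)] = -434.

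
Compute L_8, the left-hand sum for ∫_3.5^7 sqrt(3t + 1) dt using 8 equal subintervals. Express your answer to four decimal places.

13.9784

Δt = (7 − 3.5)/8 = 0.4375.
Left endpoints: 3.5, 3.9375, 4.375, 4.8125, 5.25, 5.6875, 6.125, 6.5625.
f(3.5) ≈ 3.3912, f(3.9375) ≈ 3.5795, f(4.375) ≈ 3.7583, f(4.8125) ≈ 3.9291, f(5.25) ≈ 4.0927, f(5.6875) ≈ 4.2500, f(6.125) ≈ 4.4017, f(6.5625) ≈ 4.5484.
Sum = Δt · [f(3.5) + f(3.9375) + f(4.375) + ...].
Sum ≈ 13.9784.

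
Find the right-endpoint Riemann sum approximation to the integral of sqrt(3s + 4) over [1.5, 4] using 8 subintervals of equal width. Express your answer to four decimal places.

8.8835

Δs = (4 − 1.5)/8 = 0.3125.
Right endpoints: 1.8125, 2.125, 2.4375, 2.75, 3.0625, 3.375, 3.6875, 4.
f(1.8125) ≈ 3.0721, f(2.125) ≈ 3.2210, f(2.4375) ≈ 3.3634, f(2.75) ≈ 3.5000, f(3.0625) ≈ 3.6315, f(3.375) ≈ 3.7583, f(3.6875) ≈ 3.8810, f(4) ≈ 4.0000.
Sum = Δs · [f(1.8125) + f(2.125) + f(2.4375) + ...].
Sum ≈ 8.8835.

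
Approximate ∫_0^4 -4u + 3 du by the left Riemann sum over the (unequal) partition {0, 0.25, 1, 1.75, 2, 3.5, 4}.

-12.5

Subinterval widths: 0.25, 0.75, 0.75, 0.25, 1.5, 0.5.
Left endpoints: 0, 0.25, 1, 1.75, 2, 3.5.
f(0) = 3, f(0.25) = 2, f(1) = -1, f(1.75) = -4, f(2) = -5, f(3.5) = -11.
Sum = Σ Δu_i · f(u_i).
Sum = -12.5.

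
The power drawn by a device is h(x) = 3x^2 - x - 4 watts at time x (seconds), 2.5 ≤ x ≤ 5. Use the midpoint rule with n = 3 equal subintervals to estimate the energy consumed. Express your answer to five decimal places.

Δx = (5 − 2.5)/3 = 5/6.
Midpoints: 35/12, 3.75, 55/12.
h(35/12) = 893/48, h(3.75) = 34.4375, h(55/12) = 54.4375.
Sum = Δx · [h(35/12) + h(3.75) + h(55/12)].
Sum ≈ 89.56597.

89.56597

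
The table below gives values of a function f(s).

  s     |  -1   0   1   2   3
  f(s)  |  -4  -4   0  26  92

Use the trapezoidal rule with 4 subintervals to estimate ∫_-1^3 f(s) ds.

Δs = 1.
T_4 = (1/2)·[(-4) + 2·(-4) + 2·0 + 2·26 + 92] = 66.

66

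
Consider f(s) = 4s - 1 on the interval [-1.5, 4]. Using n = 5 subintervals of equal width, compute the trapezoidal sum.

Δs = (4 − (-1.5))/5 = 1.1.
f(-1.5) = -7, f(-0.4) = -2.6, f(0.7) = 1.8, f(1.8) = 6.2, f(2.9) = 10.6, f(4) = 15.
T_5 = (Δs/2)·[f(s_0) + 2f(s_1) + ... + 2f(s_{4}) + f(s_5)].
Sum = 22.

22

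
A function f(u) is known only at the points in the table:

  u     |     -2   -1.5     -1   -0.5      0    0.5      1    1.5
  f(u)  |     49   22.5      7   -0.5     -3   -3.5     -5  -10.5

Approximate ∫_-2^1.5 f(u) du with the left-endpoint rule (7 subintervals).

33.25

Δu = 0.5.
Sum = 0.5·[49 + 22.5 + 7 + (-0.5) + (-3) + (-3.5) + (-5)] = 33.25.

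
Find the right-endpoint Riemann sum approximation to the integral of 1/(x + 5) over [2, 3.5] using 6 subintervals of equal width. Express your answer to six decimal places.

Δx = (3.5 − 2)/6 = 0.25.
Right endpoints: 2.25, 2.5, 2.75, 3, 3.25, 3.5.
f(2.25) = 4/29, f(2.5) = 2/15, f(2.75) = 4/31, f(3) = 0.125, f(3.25) = 4/33, f(3.5) = 2/17.
Sum = Δx · [f(2.25) + f(2.5) + f(2.75) + ...].
Sum ≈ 0.191039.

0.191039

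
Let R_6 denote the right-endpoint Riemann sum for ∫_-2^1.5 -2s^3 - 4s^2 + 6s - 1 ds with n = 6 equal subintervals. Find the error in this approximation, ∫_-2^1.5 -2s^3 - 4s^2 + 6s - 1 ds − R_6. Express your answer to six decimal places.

Exact integral: ∫_-2^1.5 f(s) ds ≈ -18.44791667.
R_6 ≈ -17.41290509.
Error ≈ -18.44791667 − (-17.41290509) ≈ -1.035012.

-1.035012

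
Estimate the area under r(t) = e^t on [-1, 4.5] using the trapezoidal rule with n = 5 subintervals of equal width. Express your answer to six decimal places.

Δt = (4.5 − (-1))/5 = 1.1.
r(-1) ≈ 0.367879, r(0.1) ≈ 1.105171, r(1.2) ≈ 3.320117, r(2.3) ≈ 9.974182, r(3.4) ≈ 29.964100, r(4.5) ≈ 90.017131.
T_5 = (Δt/2)·[r(t_0) + 2r(t_1) + ... + 2r(t_{4}) + r(t_5)].
Sum ≈ 98.511683.

98.511683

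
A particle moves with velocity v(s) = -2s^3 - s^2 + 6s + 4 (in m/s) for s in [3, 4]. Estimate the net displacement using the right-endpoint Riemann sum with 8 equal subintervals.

-79.578125

Δs = (4 − 3)/8 = 0.125.
Right endpoints: 3.125, 3.25, 3.375, 3.5, 3.625, 3.75, 3.875, 4.
v(3.125) = -48.05078125, v(3.25) = -55.71875, v(3.375) = -64.02734375, v(3.5) = -73, v(3.625) = -82.66015625, v(3.75) = -93.03125, v(3.875) = -104.13671875, v(4) = -116.
Sum = Δs · [v(3.125) + v(3.25) + v(3.375) + ...].
Sum = -79.578125.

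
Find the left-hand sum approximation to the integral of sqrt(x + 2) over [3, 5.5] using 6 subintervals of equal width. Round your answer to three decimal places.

6.134

Δx = (5.5 − 3)/6 = 5/12.
Left endpoints: 3, 41/12, 23/6, 4.25, 14/3, 61/12.
f(3) ≈ 2.236, f(41/12) ≈ 2.327, f(23/6) ≈ 2.415, f(4.25) ≈ 2.500, f(14/3) ≈ 2.582, f(61/12) ≈ 2.661.
Sum = Δx · [f(3) + f(41/12) + f(23/6) + ...].
Sum ≈ 6.134.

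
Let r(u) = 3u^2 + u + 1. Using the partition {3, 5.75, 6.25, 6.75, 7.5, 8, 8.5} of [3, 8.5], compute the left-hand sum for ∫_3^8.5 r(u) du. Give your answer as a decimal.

Subinterval widths: 2.75, 0.5, 0.5, 0.75, 0.5, 0.5.
Left endpoints: 3, 5.75, 6.25, 6.75, 7.5, 8.
r(3) = 31, r(5.75) = 105.9375, r(6.25) = 124.4375, r(6.75) = 144.4375, r(7.5) = 177.25, r(8) = 201.
Sum = Σ Δu_i · r(u_i).
Sum = 497.890625.

497.890625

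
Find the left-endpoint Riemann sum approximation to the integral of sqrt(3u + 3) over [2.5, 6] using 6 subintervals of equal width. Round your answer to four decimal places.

13.4292

Δu = (6 − 2.5)/6 = 7/12.
Left endpoints: 2.5, 37/12, 11/3, 4.25, 29/6, 65/12.
f(2.5) ≈ 3.2404, f(37/12) ≈ 3.5000, f(11/3) ≈ 3.7417, f(4.25) ≈ 3.9686, f(29/6) ≈ 4.1833, f(65/12) ≈ 4.3875.
Sum = Δu · [f(2.5) + f(37/12) + f(11/3) + ...].
Sum ≈ 13.4292.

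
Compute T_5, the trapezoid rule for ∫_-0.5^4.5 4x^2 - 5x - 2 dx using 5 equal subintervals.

65

Δx = (4.5 − (-0.5))/5 = 1.
f(-0.5) = 1.5, f(0.5) = -3.5, f(1.5) = -0.5, f(2.5) = 10.5, f(3.5) = 29.5, f(4.5) = 56.5.
T_5 = (Δx/2)·[f(x_0) + 2f(x_1) + ... + 2f(x_{4}) + f(x_5)].
Sum = 65.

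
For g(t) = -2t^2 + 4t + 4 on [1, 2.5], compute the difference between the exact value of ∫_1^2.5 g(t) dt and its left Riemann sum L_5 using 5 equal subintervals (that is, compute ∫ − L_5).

Exact integral: ∫_1^2.5 g(t) dt = 6.75.
L_5 = 7.38.
Error = 6.75 − 7.38 = -0.63.

-0.63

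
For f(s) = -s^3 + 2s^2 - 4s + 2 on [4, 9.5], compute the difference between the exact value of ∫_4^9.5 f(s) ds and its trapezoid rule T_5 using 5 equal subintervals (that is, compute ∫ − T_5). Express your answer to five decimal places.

Exact integral: ∫_4^9.5 f(s) ds ≈ -1580.8489583.
T_5 = -1601.09125.
Error ≈ -1580.8489583 − (-1601.09125) ≈ 20.24229.

20.24229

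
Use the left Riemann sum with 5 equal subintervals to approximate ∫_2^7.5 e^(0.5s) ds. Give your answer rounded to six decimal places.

59.710740

Δs = (7.5 − 2)/5 = 1.1.
Left endpoints: 2, 3.1, 4.2, 5.3, 6.4.
f(2) ≈ 2.718282, f(3.1) ≈ 4.711470, f(4.2) ≈ 8.166170, f(5.3) ≈ 14.154039, f(6.4) ≈ 24.532530.
Sum = Δs · [f(2) + f(3.1) + f(4.2) + f(5.3) + f(6.4)].
Sum ≈ 59.710740.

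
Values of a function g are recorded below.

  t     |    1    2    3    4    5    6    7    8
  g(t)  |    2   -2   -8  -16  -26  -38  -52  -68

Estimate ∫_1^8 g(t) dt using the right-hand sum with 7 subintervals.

Δt = 1.
Sum = 1·[(-2) + (-8) + (-16) + (-26) + (-38) + (-52) + (-68)] = -210.

-210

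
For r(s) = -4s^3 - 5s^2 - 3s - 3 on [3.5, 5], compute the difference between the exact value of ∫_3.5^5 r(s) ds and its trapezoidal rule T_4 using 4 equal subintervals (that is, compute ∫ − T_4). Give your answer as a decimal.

1.96875

Exact integral: ∫_3.5^5 r(s) ds = -635.4375.
T_4 = -637.40625.
Error = -635.4375 − (-637.40625) = 1.96875.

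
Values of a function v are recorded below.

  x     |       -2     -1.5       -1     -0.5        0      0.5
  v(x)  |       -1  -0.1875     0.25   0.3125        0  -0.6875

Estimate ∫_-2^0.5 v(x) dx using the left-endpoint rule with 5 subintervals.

Δx = 0.5.
Sum = 0.5·[(-1) + (-0.1875) + 0.25 + 0.3125 + 0] = -0.3125.

-0.3125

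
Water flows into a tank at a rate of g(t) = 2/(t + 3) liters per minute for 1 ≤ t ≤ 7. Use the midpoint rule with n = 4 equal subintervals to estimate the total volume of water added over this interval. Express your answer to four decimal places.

1.8230

Δt = (7 − 1)/4 = 1.5.
Midpoints: 1.75, 3.25, 4.75, 6.25.
g(1.75) = 8/19, g(3.25) = 0.32, g(4.75) = 8/31, g(6.25) = 8/37.
Sum = Δt · [g(1.75) + g(3.25) + g(4.75) + g(6.25)].
Sum ≈ 1.8230.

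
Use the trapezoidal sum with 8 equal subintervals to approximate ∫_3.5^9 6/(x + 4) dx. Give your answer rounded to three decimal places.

Δx = (9 − 3.5)/8 = 0.6875.
f(3.5) = 0.8, f(4.1875) = 96/131, f(4.875) = 48/71, f(5.5625) = 32/51, f(6.25) = 24/41, f(6.9375) = 96/175, f(7.625) = 16/31, f(8.3125) = 96/197, f(9) = 6/13.
T_8 = (Δx/2)·[f(x_0) + 2f(x_1) + ... + 2f(x_{7}) + f(x_8)].
Sum ≈ 3.303.

3.303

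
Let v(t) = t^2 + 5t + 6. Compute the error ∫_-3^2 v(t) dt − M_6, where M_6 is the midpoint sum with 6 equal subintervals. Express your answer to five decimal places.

Exact integral: ∫_-3^2 v(t) dt ≈ 29.1666667.
M_6 ≈ 28.8773148.
Error ≈ 29.1666667 − 28.8773148 ≈ 0.28935.

0.28935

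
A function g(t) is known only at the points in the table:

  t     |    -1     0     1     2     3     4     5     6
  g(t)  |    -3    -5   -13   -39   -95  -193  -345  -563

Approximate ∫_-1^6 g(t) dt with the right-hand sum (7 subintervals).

-1253

Δt = 1.
Sum = 1·[(-5) + (-13) + (-39) + (-95) + (-193) + (-345) + (-563)] = -1253.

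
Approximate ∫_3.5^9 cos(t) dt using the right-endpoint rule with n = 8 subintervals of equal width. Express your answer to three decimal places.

0.741

Δt = (9 − 3.5)/8 = 0.6875.
Right endpoints: 4.1875, 4.875, 5.5625, 6.25, 6.9375, 7.625, 8.3125, 9.
f(4.1875) ≈ -0.501, f(4.875) ≈ 0.162, f(5.5625) ≈ 0.751, f(6.25) ≈ 0.999, f(6.9375) ≈ 0.793, f(7.625) ≈ 0.227, f(8.3125) ≈ -0.443, f(9) ≈ -0.911.
Sum = Δt · [f(4.1875) + f(4.875) + f(5.5625) + ...].
Sum ≈ 0.741.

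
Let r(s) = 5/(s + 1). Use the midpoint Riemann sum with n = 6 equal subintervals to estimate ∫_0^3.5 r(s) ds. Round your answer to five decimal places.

7.45663

Δs = (3.5 − 0)/6 = 7/12.
Midpoints: 7/24, 0.875, 35/24, 49/24, 2.625, 77/24.
r(7/24) = 120/31, r(0.875) = 8/3, r(35/24) = 120/59, r(49/24) = 120/73, r(2.625) = 40/29, r(77/24) = 120/101.
Sum = Δs · [r(7/24) + r(0.875) + r(35/24) + ...].
Sum ≈ 7.45663.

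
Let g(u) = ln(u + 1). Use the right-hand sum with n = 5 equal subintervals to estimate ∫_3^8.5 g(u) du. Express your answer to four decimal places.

10.8033

Δu = (8.5 − 3)/5 = 1.1.
Right endpoints: 4.1, 5.2, 6.3, 7.4, 8.5.
g(4.1) ≈ 1.6292, g(5.2) ≈ 1.8245, g(6.3) ≈ 1.9879, g(7.4) ≈ 2.1282, g(8.5) ≈ 2.2513.
Sum = Δu · [g(4.1) + g(5.2) + g(6.3) + g(7.4) + g(8.5)].
Sum ≈ 10.8033.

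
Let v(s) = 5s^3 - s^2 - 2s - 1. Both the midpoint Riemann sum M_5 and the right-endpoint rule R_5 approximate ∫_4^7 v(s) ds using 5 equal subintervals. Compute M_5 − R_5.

M_5 = 2544.915.
R_5 = 2973.72.
M_5 − R_5 = -428.805.

-428.805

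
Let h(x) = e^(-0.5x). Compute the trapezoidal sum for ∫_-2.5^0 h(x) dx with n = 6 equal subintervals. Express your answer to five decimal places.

Δx = (0 − (-2.5))/6 = 5/12.
h(-2.5) ≈ 3.49034, h(-25/12) ≈ 2.83394, h(-5/3) ≈ 2.30098, h(-1.25) ≈ 1.86825, h(-5/6) ≈ 1.51690, h(-5/12) ≈ 1.23162, h(0) ≈ 1.00000.
T_6 = (Δx/2)·[h(x_0) + 2h(x_1) + ... + 2h(x_{5}) + h(x_6)].
Sum ≈ 4.99869.

4.99869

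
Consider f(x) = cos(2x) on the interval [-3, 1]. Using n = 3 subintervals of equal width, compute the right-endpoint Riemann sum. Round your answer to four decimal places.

-0.8159

Δx = (1 − (-3))/3 = 4/3.
Right endpoints: -5/3, -1/3, 1.
f(-5/3) ≈ -0.9817, f(-1/3) ≈ 0.7859, f(1) ≈ -0.4161.
Sum = Δx · [f(-5/3) + f(-1/3) + f(1)].
Sum ≈ -0.8159.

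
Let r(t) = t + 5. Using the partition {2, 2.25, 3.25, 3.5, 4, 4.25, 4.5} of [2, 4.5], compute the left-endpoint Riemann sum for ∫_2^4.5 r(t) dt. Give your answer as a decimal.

19.875

Subinterval widths: 0.25, 1, 0.25, 0.5, 0.25, 0.25.
Left endpoints: 2, 2.25, 3.25, 3.5, 4, 4.25.
r(2) = 7, r(2.25) = 7.25, r(3.25) = 8.25, r(3.5) = 8.5, r(4) = 9, r(4.25) = 9.25.
Sum = Σ Δt_i · r(t_i).
Sum = 19.875.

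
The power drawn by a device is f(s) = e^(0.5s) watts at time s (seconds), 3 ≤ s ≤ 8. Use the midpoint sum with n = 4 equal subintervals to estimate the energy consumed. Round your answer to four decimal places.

Δs = (8 − 3)/4 = 1.25.
Midpoints: 3.625, 4.875, 6.125, 7.375.
f(3.625) ≈ 6.1257, f(4.875) ≈ 11.4444, f(6.125) ≈ 21.3809, f(7.375) ≈ 39.9449.
Sum = Δs · [f(3.625) + f(4.875) + f(6.125) + f(7.375)].
Sum ≈ 98.6199.

98.6199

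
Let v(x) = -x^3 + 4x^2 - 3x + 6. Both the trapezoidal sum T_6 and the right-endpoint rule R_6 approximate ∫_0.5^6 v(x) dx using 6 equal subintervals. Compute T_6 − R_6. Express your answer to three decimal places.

T_6 ≈ -61.20501.
R_6 ≈ -102.16855.
T_6 − R_6 ≈ 40.964.

40.964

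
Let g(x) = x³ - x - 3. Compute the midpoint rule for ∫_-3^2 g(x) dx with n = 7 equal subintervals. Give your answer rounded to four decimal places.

Δx = (2 − (-3))/7 = 5/7.
Midpoints: -37/14, -27/14, -17/14, -0.5, 3/14, 13/14, 23/14.
g(-37/14) = -51633/2744, g(-27/14) = -22623/2744, g(-17/14) = -9813/2744, g(-0.5) = -2.625, g(3/14) = -8793/2744, g(13/14) = -8583/2744, g(23/14) = -573/2744.
Sum = Δx · [g(-37/14) + g(-27/14) + g(-17/14) + ...].
Sum ≈ -28.4311.

-28.4311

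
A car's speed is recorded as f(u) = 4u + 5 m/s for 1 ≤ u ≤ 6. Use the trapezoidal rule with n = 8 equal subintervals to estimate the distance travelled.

95

Δu = (6 − 1)/8 = 0.625.
f(1) = 9, f(1.625) = 11.5, f(2.25) = 14, f(2.875) = 16.5, f(3.5) = 19, f(4.125) = 21.5, f(4.75) = 24, f(5.375) = 26.5, f(6) = 29.
T_8 = (Δu/2)·[f(u_0) + 2f(u_1) + ... + 2f(u_{7}) + f(u_8)].
Sum = 95.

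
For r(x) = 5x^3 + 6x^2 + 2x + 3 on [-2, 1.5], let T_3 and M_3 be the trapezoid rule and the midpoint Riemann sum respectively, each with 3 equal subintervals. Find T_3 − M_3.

T_3 ≈ 19.61458.
M_3 ≈ 16.93490.
T_3 − M_3 = 2.6796875.

2.6796875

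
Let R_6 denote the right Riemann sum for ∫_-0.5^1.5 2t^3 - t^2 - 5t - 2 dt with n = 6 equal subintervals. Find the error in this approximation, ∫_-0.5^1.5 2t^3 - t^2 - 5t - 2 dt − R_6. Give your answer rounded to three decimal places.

Exact integral: ∫_-0.5^1.5 f(t) dt ≈ -7.66667.
R_6 ≈ -8.42593.
Error ≈ -7.66667 − (-8.42593) ≈ 0.759.

0.759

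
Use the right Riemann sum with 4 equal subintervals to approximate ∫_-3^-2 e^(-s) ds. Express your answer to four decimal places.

11.1755

Δs = (-2 − (-3))/4 = 0.25.
Right endpoints: -2.75, -2.5, -2.25, -2.
f(-2.75) ≈ 15.6426, f(-2.5) ≈ 12.1825, f(-2.25) ≈ 9.4877, f(-2) ≈ 7.3891.
Sum = Δs · [f(-2.75) + f(-2.5) + f(-2.25) + f(-2)].
Sum ≈ 11.1755.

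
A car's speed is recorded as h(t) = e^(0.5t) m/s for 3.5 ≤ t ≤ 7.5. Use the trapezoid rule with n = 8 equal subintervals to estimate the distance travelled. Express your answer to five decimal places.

Δt = (7.5 − 3.5)/8 = 0.5.
h(3.5) ≈ 5.75460, h(4) ≈ 7.38906, h(4.5) ≈ 9.48774, h(5) ≈ 12.18249, h(5.5) ≈ 15.64263, h(6) ≈ 20.08554, h(6.5) ≈ 25.79034, h(7) ≈ 33.11545, h(7.5) ≈ 42.52108.
T_8 = (Δt/2)·[h(t_0) + 2h(t_1) + ... + 2h(t_{7}) + h(t_8)].
Sum ≈ 73.91554.

73.91554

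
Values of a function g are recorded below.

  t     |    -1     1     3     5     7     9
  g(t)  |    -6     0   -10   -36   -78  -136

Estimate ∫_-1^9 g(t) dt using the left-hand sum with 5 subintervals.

Δt = 2.
Sum = 2·[(-6) + 0 + (-10) + (-36) + (-78)] = -260.

-260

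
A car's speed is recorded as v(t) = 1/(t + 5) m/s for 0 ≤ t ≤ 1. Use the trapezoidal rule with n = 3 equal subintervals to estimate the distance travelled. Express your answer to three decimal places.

0.182

Δt = (1 − 0)/3 = 1/3.
v(0) = 0.2, v(1/3) = 0.1875, v(2/3) = 3/17, v(1) = 1/6.
T_3 = (Δt/2)·[v(t_0) + 2v(t_1) + 2v(t_2) + v(t_3)].
Sum ≈ 0.182.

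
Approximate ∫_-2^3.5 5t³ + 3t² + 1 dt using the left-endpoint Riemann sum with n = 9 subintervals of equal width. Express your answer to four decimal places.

Δt = (3.5 − (-2))/9 = 11/18.
Left endpoints: -2, -25/18, -7/9, -1/6, 4/9, 19/18, 5/3, 41/18, 26/9.
f(-2) = -27, f(-25/18) = -38543/5832, f(-7/9) = 337/729, f(-1/6) = 229/216, f(4/9) = 1481/729, f(19/18) = 59621/5832, f(5/3) = 877/27, f(41/18) = 441211/5832, f(26/9) = 106861/729.
Sum = Δt · [f(-2) + f(-25/18) + f(-7/9) + ...].
Sum ≈ 143.5432.

143.5432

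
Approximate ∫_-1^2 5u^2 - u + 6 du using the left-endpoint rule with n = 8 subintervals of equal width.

29.6015625

Δu = (2 − (-1))/8 = 0.375.
Left endpoints: -1, -0.625, -0.25, 0.125, 0.5, 0.875, 1.25, 1.625.
f(-1) = 12, f(-0.625) = 8.578125, f(-0.25) = 6.5625, f(0.125) = 5.953125, f(0.5) = 6.75, f(0.875) = 8.953125, f(1.25) = 12.5625, f(1.625) = 17.578125.
Sum = Δu · [f(-1) + f(-0.625) + f(-0.25) + ...].
Sum = 29.6015625.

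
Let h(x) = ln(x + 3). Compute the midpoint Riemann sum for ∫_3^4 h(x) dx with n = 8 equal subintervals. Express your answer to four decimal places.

1.8708

Δx = (4 − 3)/8 = 0.125.
Midpoints: 3.0625, 3.1875, 3.3125, 3.4375, 3.5625, 3.6875, 3.8125, 3.9375.
h(3.0625) ≈ 1.8021, h(3.1875) ≈ 1.8225, h(3.3125) ≈ 1.8425, h(3.4375) ≈ 1.8621, h(3.5625) ≈ 1.8814, h(3.6875) ≈ 1.9002, h(3.8125) ≈ 1.9188, h(3.9375) ≈ 1.9369.
Sum = Δx · [h(3.0625) + h(3.1875) + h(3.3125) + ...].
Sum ≈ 1.8708.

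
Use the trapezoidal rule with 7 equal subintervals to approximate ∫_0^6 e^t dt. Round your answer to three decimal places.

426.771

Δt = (6 − 0)/7 = 6/7.
f(0) ≈ 1.000, f(6/7) ≈ 2.356, f(12/7) ≈ 5.553, f(18/7) ≈ 13.085, f(24/7) ≈ 30.833, f(30/7) ≈ 72.654, f(36/7) ≈ 171.204, f(6) ≈ 403.429.
T_7 = (Δt/2)·[f(t_0) + 2f(t_1) + ... + 2f(t_{6}) + f(t_7)].
Sum ≈ 426.771.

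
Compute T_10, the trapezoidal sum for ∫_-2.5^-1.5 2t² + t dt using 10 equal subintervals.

6.17

Δt = (-1.5 − (-2.5))/10 = 0.1.
f(-2.5) = 10, f(-2.4) = 9.12, f(-2.3) = 8.28, f(-2.2) = 7.48, f(-2.1) = 6.72, f(-2) = 6, f(-1.9) = 5.32, f(-1.8) = 4.68, f(-1.7) = 4.08, f(-1.6) = 3.52, f(-1.5) = 3.
T_10 = (Δt/2)·[f(t_0) + 2f(t_1) + ... + 2f(t_{9}) + f(t_10)].
Sum = 6.17.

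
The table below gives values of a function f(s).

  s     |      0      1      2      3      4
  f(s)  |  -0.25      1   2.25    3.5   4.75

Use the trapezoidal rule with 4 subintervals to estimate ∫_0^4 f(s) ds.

9

Δs = 1.
T_4 = (1/2)·[(-0.25) + 2·1 + 2·2.25 + 2·3.5 + 4.75] = 9.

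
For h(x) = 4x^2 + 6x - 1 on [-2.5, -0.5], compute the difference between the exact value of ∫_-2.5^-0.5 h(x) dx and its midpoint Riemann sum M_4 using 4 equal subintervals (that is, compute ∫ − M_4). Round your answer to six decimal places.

Exact integral: ∫_-2.5^-0.5 h(x) dx ≈ 0.66666667.
M_4 = 0.5.
Error ≈ 0.66666667 − 0.5 ≈ 0.166667.

0.166667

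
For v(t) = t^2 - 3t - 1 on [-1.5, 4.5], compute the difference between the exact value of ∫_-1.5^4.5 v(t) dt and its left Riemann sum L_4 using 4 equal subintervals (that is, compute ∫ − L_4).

Exact integral: ∫_-1.5^4.5 v(t) dt = -1.5.
L_4 = 0.75.
Error = -1.5 − 0.75 = -2.25.

-2.25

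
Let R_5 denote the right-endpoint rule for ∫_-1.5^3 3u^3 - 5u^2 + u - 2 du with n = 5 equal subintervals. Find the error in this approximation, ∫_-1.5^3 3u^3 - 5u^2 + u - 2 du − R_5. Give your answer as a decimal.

Exact integral: ∫_-1.5^3 f(u) du = 0.703125.
R_5 = 29.61.
Error = 0.703125 − 29.61 = -28.906875.

-28.906875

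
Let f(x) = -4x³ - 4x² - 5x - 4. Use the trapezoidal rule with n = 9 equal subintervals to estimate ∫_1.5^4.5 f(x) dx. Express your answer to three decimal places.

Δx = (4.5 − 1.5)/9 = 1/3.
f(1.5) = -34, f(11/6) = -1384/27, f(13/6) = -2006/27, f(2.5) = -104, f(17/6) = -3814/27, f(19/6) = -5048/27, f(3.5) = -242, f(23/6) = -8296/27, f(25/6) = -10358/27, f(4.5) = -472.
T_9 = (Δx/2)·[f(x_0) + 2f(x_1) + ... + 2f(x_{8}) + f(x_9)].
Sum ≈ -581.222.

-581.222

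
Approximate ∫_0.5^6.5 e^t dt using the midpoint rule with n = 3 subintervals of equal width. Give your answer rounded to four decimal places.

Δt = (6.5 − 0.5)/3 = 2.
Midpoints: 1.5, 3.5, 5.5.
f(1.5) ≈ 4.4817, f(3.5) ≈ 33.1155, f(5.5) ≈ 244.6919.
Sum = Δt · [f(1.5) + f(3.5) + f(5.5)].
Sum ≈ 564.5781.

564.5781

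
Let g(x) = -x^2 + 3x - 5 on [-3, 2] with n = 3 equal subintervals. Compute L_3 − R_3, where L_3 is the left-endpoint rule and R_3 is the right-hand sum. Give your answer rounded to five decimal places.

-33.33333

L_3 ≈ -63.1481481.
R_3 ≈ -29.8148148.
L_3 − R_3 ≈ -33.33333.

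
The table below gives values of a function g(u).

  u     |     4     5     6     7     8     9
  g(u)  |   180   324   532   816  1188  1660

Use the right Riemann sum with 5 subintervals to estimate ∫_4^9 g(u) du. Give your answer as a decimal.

4520

Δu = 1.
Sum = 1·[324 + 532 + 816 + 1188 + 1660] = 4520.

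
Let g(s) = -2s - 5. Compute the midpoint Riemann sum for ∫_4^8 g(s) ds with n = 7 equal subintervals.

-68

Δs = (8 − 4)/7 = 4/7.
Midpoints: 30/7, 34/7, 38/7, 6, 46/7, 50/7, 54/7.
g(30/7) = -95/7, g(34/7) = -103/7, g(38/7) = -111/7, g(6) = -17, g(46/7) = -127/7, g(50/7) = -135/7, g(54/7) = -143/7.
Sum = Δs · [g(30/7) + g(34/7) + g(38/7) + ...].
Sum = -68.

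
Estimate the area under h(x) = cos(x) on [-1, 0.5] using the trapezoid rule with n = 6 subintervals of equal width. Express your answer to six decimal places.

Δx = (0.5 − (-1))/6 = 0.25.
h(-1) ≈ 0.540302, h(-0.75) ≈ 0.731689, h(-0.5) ≈ 0.877583, h(-0.25) ≈ 0.968912, h(0) ≈ 1.000000, h(0.25) ≈ 0.968912, h(0.5) ≈ 0.877583.
T_6 = (Δx/2)·[h(x_0) + 2h(x_1) + ... + 2h(x_{5}) + h(x_6)].
Sum ≈ 1.314010.

1.314010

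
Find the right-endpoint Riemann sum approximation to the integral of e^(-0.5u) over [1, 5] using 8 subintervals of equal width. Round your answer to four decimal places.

Δu = (5 − 1)/8 = 0.5.
Right endpoints: 1.5, 2, 2.5, 3, 3.5, 4, 4.5, 5.
f(1.5) ≈ 0.4724, f(2) ≈ 0.3679, f(2.5) ≈ 0.2865, f(3) ≈ 0.2231, f(3.5) ≈ 0.1738, f(4) ≈ 0.1353, f(4.5) ≈ 0.1054, f(5) ≈ 0.0821.
Sum = Δu · [f(1.5) + f(2) + f(2.5) + ...].
Sum ≈ 0.9232.

0.9232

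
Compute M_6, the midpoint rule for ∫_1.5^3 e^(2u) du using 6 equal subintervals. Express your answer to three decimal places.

Δu = (3 − 1.5)/6 = 0.25.
Midpoints: 1.625, 1.875, 2.125, 2.375, 2.625, 2.875.
f(1.625) ≈ 25.790, f(1.875) ≈ 42.521, f(2.125) ≈ 70.105, f(2.375) ≈ 115.584, f(2.625) ≈ 190.566, f(2.875) ≈ 314.191.
Sum = Δu · [f(1.625) + f(1.875) + f(2.125) + ...].
Sum ≈ 189.690.

189.690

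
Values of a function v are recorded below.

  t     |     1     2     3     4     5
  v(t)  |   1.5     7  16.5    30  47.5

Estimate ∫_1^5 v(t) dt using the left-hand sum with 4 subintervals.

55

Δt = 1.
Sum = 1·[1.5 + 7 + 16.5 + 30] = 55.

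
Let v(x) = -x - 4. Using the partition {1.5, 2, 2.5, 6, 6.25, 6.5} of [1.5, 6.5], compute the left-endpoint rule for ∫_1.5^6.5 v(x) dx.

-33.5625

Subinterval widths: 0.5, 0.5, 3.5, 0.25, 0.25.
Left endpoints: 1.5, 2, 2.5, 6, 6.25.
v(1.5) = -5.5, v(2) = -6, v(2.5) = -6.5, v(6) = -10, v(6.25) = -10.25.
Sum = Σ Δx_i · v(x_i).
Sum = -33.5625.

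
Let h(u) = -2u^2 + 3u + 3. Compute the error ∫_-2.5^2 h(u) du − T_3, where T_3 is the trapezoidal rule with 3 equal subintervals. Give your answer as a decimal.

Exact integral: ∫_-2.5^2 h(u) du = -5.625.
T_3 = -9.
Error = -5.625 − (-9) = 3.375.

3.375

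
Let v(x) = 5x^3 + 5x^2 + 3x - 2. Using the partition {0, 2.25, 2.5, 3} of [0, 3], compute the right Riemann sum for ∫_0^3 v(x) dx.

318.00390625

Subinterval widths: 2.25, 0.25, 0.5.
Right endpoints: 2.25, 2.5, 3.
v(2.25) = 87.015625, v(2.5) = 114.875, v(3) = 187.
Sum = Σ Δx_i · v(x_i).
Sum = 318.00390625.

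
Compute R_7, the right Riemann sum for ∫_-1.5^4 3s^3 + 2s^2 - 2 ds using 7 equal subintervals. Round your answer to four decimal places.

Δs = (4 − (-1.5))/7 = 11/14.
Right endpoints: -5/7, 1/14, 6/7, 23/14, 17/7, 45/14, 4.
f(-5/7) = -711/343, f(1/14) = -5457/2744, f(6/7) = 466/343, f(23/14) = 45825/2744, f(17/7) = 18099/343, f(45/14) = 324587/2744, f(4) = 222.
Sum = Δs · [f(-5/7) + f(1/14) + f(6/7) + ...].
Sum ≈ 319.8278.

319.8278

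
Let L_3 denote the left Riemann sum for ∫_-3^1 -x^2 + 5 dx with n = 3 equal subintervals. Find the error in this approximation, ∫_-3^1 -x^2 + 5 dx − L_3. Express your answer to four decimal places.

6.5185

Exact integral: ∫_-3^1 f(x) dx ≈ 10.666667.
L_3 ≈ 4.148148.
Error ≈ 10.666667 − 4.148148 ≈ 6.5185.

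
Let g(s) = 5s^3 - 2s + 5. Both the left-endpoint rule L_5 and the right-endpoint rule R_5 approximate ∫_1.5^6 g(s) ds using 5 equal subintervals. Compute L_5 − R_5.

L_5 = 1162.2375.
R_5 = 2110.95.
L_5 − R_5 = -948.7125.

-948.7125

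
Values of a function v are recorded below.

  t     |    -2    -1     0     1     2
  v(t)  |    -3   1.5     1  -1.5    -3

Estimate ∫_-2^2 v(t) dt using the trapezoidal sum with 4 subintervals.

Δt = 1.
T_4 = (1/2)·[(-3) + 2·1.5 + 2·1 + 2·(-1.5) + (-3)] = -2.

-2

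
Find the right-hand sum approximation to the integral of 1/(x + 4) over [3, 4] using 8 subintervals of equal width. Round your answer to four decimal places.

Δx = (4 − 3)/8 = 0.125.
Right endpoints: 3.125, 3.25, 3.375, 3.5, 3.625, 3.75, 3.875, 4.
f(3.125) = 8/57, f(3.25) = 4/29, f(3.375) = 8/59, f(3.5) = 2/15, f(3.625) = 8/61, f(3.75) = 4/31, f(3.875) = 8/63, f(4) = 0.125.
Sum = Δx · [f(3.125) + f(3.25) + f(3.375) + ...].
Sum ≈ 0.1324.

0.1324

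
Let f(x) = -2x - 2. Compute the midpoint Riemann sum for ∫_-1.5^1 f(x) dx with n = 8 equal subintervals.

Δx = (1 − (-1.5))/8 = 0.3125.
Midpoints: -1.34375, -1.03125, -0.71875, -0.40625, -0.09375, 0.21875, 0.53125, 0.84375.
f(-1.34375) = 0.6875, f(-1.03125) = 0.0625, f(-0.71875) = -0.5625, f(-0.40625) = -1.1875, f(-0.09375) = -1.8125, f(0.21875) = -2.4375, f(0.53125) = -3.0625, f(0.84375) = -3.6875.
Sum = Δx · [f(-1.34375) + f(-1.03125) + f(-0.71875) + ...].
Sum = -3.75.

-3.75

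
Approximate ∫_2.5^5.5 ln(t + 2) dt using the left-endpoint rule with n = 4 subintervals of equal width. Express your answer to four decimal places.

Δt = (5.5 − 2.5)/4 = 0.75.
Left endpoints: 2.5, 3.25, 4, 4.75.
f(2.5) ≈ 1.5041, f(3.25) ≈ 1.6582, f(4) ≈ 1.7918, f(4.75) ≈ 1.9095.
Sum = Δt · [f(2.5) + f(3.25) + f(4) + f(4.75)].
Sum ≈ 5.1477.

5.1477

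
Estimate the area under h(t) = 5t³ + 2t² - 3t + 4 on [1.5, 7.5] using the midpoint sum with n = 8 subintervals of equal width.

4151.203125

Δt = (7.5 − 1.5)/8 = 0.75.
Midpoints: 1.875, 2.625, 3.375, 4.125, 4.875, 5.625, 6.375, 7.125.
h(1.875) = 19643/512, h(2.625) = 51377/512, h(3.375) = 106943/512, h(4.125) = 192821/512, h(4.875) = 315491/512, h(5.625) = 481433/512, h(6.375) = 697127/512, h(7.125) = 969053/512.
Sum = Δt · [h(1.875) + h(2.625) + h(3.375) + ...].
Sum = 4151.203125.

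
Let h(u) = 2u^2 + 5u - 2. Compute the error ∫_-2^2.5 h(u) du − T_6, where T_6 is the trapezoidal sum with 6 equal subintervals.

-0.84375

Exact integral: ∫_-2^2.5 h(u) du = 12.375.
T_6 = 13.21875.
Error = 12.375 − 13.21875 = -0.84375.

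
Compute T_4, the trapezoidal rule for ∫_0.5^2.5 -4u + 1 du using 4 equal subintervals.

Δu = (2.5 − 0.5)/4 = 0.5.
f(0.5) = -1, f(1) = -3, f(1.5) = -5, f(2) = -7, f(2.5) = -9.
T_4 = (Δu/2)·[f(u_0) + 2f(u_1) + 2f(u_2) + 2f(u_3) + f(u_4)].
Sum = -10.

-10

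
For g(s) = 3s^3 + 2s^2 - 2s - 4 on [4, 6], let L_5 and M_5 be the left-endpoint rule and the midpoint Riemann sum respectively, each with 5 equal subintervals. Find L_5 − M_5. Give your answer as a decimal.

-94.64

L_5 = 757.44.
M_5 = 852.08.
L_5 − M_5 = -94.64.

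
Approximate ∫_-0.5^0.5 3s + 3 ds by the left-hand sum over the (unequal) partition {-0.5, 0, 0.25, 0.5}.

Subinterval widths: 0.5, 0.25, 0.25.
Left endpoints: -0.5, 0, 0.25.
f(-0.5) = 1.5, f(0) = 3, f(0.25) = 3.75.
Sum = Σ Δs_i · f(s_i).
Sum = 2.4375.

2.4375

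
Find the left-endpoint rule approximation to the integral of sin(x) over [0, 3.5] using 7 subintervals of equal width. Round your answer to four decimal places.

1.9836

Δx = (3.5 − 0)/7 = 0.5.
Left endpoints: 0, 0.5, 1, 1.5, 2, 2.5, 3.
f(0) ≈ 0.0000, f(0.5) ≈ 0.4794, f(1) ≈ 0.8415, f(1.5) ≈ 0.9975, f(2) ≈ 0.9093, f(2.5) ≈ 0.5985, f(3) ≈ 0.1411.
Sum = Δx · [f(0) + f(0.5) + f(1) + ...].
Sum ≈ 1.9836.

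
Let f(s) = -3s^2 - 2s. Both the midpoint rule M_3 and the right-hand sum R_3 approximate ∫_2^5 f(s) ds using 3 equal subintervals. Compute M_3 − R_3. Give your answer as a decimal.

M_3 = -137.25.
R_3 = -174.
M_3 − R_3 = 36.75.

36.75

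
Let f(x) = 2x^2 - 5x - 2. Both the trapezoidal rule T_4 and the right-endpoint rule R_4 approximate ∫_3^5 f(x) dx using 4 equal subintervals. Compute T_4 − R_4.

T_4 = 21.5.
R_4 = 27.
T_4 − R_4 = -5.5.

-5.5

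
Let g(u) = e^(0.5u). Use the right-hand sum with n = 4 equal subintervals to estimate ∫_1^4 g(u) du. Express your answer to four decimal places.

13.7675

Δu = (4 − 1)/4 = 0.75.
Right endpoints: 1.75, 2.5, 3.25, 4.
g(1.75) ≈ 2.3989, g(2.5) ≈ 3.4903, g(3.25) ≈ 5.0784, g(4) ≈ 7.3891.
Sum = Δu · [g(1.75) + g(2.5) + g(3.25) + g(4)].
Sum ≈ 13.7675.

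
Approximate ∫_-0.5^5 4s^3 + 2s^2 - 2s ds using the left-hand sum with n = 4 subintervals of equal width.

363.30078125

Δs = (5 − (-0.5))/4 = 1.375.
Left endpoints: -0.5, 0.875, 2.25, 3.625.
f(-0.5) = 1, f(0.875) = 2.4609375, f(2.25) = 51.1875, f(3.625) = 209.5703125.
Sum = Δs · [f(-0.5) + f(0.875) + f(2.25) + f(3.625)].
Sum = 363.30078125.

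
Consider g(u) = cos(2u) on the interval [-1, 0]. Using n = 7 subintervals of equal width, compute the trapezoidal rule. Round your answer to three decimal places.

0.452

Δu = (0 − (-1))/7 = 1/7.
g(-1) ≈ -0.416, g(-6/7) ≈ -0.143, g(-5/7) ≈ 0.142, g(-4/7) ≈ 0.415, g(-3/7) ≈ 0.655, g(-2/7) ≈ 0.841, g(-1/7) ≈ 0.959, g(0) ≈ 1.000.
T_7 = (Δu/2)·[g(u_0) + 2g(u_1) + ... + 2g(u_{6}) + g(u_7)].
Sum ≈ 0.452.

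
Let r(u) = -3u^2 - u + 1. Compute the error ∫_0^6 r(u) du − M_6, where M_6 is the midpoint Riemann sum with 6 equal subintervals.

-1.5

Exact integral: ∫_0^6 r(u) du = -228.
M_6 = -226.5.
Error = -228 − (-226.5) = -1.5.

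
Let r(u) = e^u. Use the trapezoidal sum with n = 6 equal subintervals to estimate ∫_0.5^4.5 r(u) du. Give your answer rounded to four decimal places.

91.6173

Δu = (4.5 − 0.5)/6 = 2/3.
r(0.5) ≈ 1.6487, r(7/6) ≈ 3.2113, r(11/6) ≈ 6.2547, r(2.5) ≈ 12.1825, r(19/6) ≈ 23.7283, r(23/6) ≈ 46.2163, r(4.5) ≈ 90.0171.
T_6 = (Δu/2)·[r(u_0) + 2r(u_1) + ... + 2r(u_{5}) + r(u_6)].
Sum ≈ 91.6173.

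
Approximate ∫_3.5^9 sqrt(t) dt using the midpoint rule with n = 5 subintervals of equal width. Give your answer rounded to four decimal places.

13.6398

Δt = (9 − 3.5)/5 = 1.1.
Midpoints: 4.05, 5.15, 6.25, 7.35, 8.45.
f(4.05) ≈ 2.0125, f(5.15) ≈ 2.2694, f(6.25) ≈ 2.5000, f(7.35) ≈ 2.7111, f(8.45) ≈ 2.9069.
Sum = Δt · [f(4.05) + f(5.15) + f(6.25) + f(7.35) + f(8.45)].
Sum ≈ 13.6398.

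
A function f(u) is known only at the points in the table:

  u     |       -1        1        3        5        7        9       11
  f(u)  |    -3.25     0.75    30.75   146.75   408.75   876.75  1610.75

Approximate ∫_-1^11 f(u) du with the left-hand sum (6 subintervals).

2921

Δu = 2.
Sum = 2·[(-3.25) + 0.75 + 30.75 + 146.75 + 408.75 + 876.75] = 2921.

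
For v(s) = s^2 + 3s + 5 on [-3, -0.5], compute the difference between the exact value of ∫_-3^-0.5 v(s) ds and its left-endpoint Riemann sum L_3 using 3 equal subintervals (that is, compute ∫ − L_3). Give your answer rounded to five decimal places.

Exact integral: ∫_-3^-0.5 v(s) ds ≈ 8.3333333.
L_3 ≈ 9.1435185.
Error ≈ 8.3333333 − 9.1435185 ≈ -0.81019.

-0.81019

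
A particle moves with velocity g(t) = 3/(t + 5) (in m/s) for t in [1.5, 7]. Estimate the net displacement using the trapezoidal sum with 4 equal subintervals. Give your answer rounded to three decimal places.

1.847

Δt = (7 − 1.5)/4 = 1.375.
g(1.5) = 6/13, g(2.875) = 8/21, g(4.25) = 12/37, g(5.625) = 24/85, g(7) = 0.25.
T_4 = (Δt/2)·[g(t_0) + 2g(t_1) + 2g(t_2) + 2g(t_3) + g(t_4)].
Sum ≈ 1.847.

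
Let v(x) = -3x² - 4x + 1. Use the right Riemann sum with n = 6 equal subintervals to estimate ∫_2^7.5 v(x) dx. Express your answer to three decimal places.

Δx = (7.5 − 2)/6 = 11/12.
Right endpoints: 35/12, 23/6, 4.75, 17/3, 79/12, 7.5.
v(35/12) = -36.1875, v(23/6) = -701/12, v(4.75) = -85.6875, v(17/3) = -118, v(79/12) = -7457/48, v(7.5) = -197.75.
Sum = Δx · [v(35/12) + v(23/6) + v(4.75) + ...].
Sum ≈ -597.113.

-597.113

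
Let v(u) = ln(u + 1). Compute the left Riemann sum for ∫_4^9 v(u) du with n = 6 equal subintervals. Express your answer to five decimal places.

9.68407

Δu = (9 − 4)/6 = 5/6.
Left endpoints: 4, 29/6, 17/3, 6.5, 22/3, 49/6.
v(4) ≈ 1.60944, v(29/6) ≈ 1.76359, v(17/3) ≈ 1.89712, v(6.5) ≈ 2.01490, v(22/3) ≈ 2.12026, v(49/6) ≈ 2.21557.
Sum = Δu · [v(4) + v(29/6) + v(17/3) + ...].
Sum ≈ 9.68407.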